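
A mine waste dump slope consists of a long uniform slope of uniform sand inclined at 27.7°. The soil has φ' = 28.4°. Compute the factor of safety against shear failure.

For a dry cohesionless infinite slope the factor of safety is FS = tanφ' / tanβ.
FS = tan28.4° / tan27.7° = 0.5407 / 0.5250 = 1.030

FS = 1.03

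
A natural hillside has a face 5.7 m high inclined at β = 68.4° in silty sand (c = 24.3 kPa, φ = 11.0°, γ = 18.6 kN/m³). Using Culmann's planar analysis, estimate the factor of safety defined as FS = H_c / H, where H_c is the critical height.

FS = 1.81

H_c = (4c/γ) · sinβ cosφ / [1 − cos(β − φ)]
    = (4·24.3/18.6) · sin68.4°·cos11.0° / [1 − cos57.4°]
    = 5.226 · 0.9127 / 0.4612 = 10.34 m
FS = H_c / H = 10.34 / 5.7 = 1.814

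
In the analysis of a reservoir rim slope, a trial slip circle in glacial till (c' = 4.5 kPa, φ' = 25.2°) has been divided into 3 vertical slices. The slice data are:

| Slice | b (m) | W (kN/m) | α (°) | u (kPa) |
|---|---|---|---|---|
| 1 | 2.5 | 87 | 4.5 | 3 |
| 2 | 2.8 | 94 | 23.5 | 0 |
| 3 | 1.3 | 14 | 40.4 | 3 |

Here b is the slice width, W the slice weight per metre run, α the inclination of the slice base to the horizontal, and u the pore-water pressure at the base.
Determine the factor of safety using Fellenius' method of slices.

Ordinary method of slices: FS = Σ[c'·Δl_i + (W_i cosα_i − u_i·Δl_i)·tanφ'] / Σ W_i sinα_i, with Δl_i = b_i / cosα_i.
Slice 1: Δl = 2.5/cos4.5° = 2.508 m; N'_1 = 87·cos4.5° − 3·2.508 = 79.2; c'Δl = 11.28; W sinα = 6.8
Slice 2: Δl = 2.8/cos23.5° = 3.053 m; N'_2 = 94·cos23.5° − 0·3.053 = 86.2; c'Δl = 13.74; W sinα = 37.5
Slice 3: Δl = 1.3/cos40.4° = 1.707 m; N'_3 = 14·cos40.4° − 3·1.707 = 5.5; c'Δl = 7.68; W sinα = 9.1
Σc'Δl = 32.7 kN/m; ΣN' = 171.0 kN/m; ΣW sinα = 53.4 kN/m
Resisting = 32.7 + 171.0·tan25.2° = 32.7 + 80.4 = 113.2 kN/m
FS = 113.2 / 53.4 = 2.120

FS = 2.12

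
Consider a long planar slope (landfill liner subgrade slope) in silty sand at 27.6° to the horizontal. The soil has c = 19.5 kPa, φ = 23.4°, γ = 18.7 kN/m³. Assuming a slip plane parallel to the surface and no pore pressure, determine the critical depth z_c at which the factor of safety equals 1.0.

Setting FS = 1.00 in FS = [c + γz cos²β tanφ] / [γz sinβ cosβ] and solving for z:
z = c / [γ cosβ (FS·sinβ − cosβ·tanφ)]
  = 19.5 / [18.7·cos27.6°·(1.00·sin27.6° − cos27.6°·tan23.4°)]
  = 19.5 / [18.7·0.8862·(1.00·0.4633 − 0.8862·0.4327)]
  = 19.5 / 1.3225 = 14.745 m

z_c = 14.75 m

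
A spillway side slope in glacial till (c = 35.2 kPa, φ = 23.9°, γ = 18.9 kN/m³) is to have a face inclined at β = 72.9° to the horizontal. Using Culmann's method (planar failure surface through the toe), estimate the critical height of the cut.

H_c = 18.93 m

Culmann's analysis gives the critical failure plane at α_cr = (β + φ)/2 = (72.9 + 23.9)/2 = 48.4°, and the critical height
H_c = (4c/γ) · sinβ cosφ / [1 − cos(β − φ)]
    = (4·35.2/18.9) · sin72.9°·cos23.9° / [1 − cos(49.0°)]
    = 7.450 · 0.9558·0.9143 / [1 − 0.6561]
    = 7.450 · 0.8738 / 0.3439
    = 18.93 m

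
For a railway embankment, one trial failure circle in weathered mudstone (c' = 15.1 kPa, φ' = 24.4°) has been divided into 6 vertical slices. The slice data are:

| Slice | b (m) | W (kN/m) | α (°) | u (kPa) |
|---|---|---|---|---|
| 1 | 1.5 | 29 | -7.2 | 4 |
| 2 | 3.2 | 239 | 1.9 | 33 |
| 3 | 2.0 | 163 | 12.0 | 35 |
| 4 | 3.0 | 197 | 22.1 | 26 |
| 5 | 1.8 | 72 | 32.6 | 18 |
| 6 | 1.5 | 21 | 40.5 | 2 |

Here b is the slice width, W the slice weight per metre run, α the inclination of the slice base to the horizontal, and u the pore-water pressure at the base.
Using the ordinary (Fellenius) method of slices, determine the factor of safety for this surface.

FS = 2.33

Ordinary method of slices: FS = Σ[c'·Δl_i + (W_i cosα_i − u_i·Δl_i)·tanφ'] / Σ W_i sinα_i, with Δl_i = b_i / cosα_i.
Slice 1: Δl = 1.5/cos(-7.2°) = 1.512 m; N'_1 = 29·cos(-7.2°) − 4·1.512 = 22.7; c'Δl = 22.83; W sinα = -3.6
Slice 2: Δl = 3.2/cos1.9° = 3.202 m; N'_2 = 239·cos1.9° − 33·3.202 = 133.2; c'Δl = 48.35; W sinα = 7.9
Slice 3: Δl = 2.0/cos12.0° = 2.045 m; N'_3 = 163·cos12.0° − 35·2.045 = 87.9; c'Δl = 30.87; W sinα = 33.9
Slice 4: Δl = 3.0/cos22.1° = 3.238 m; N'_4 = 197·cos22.1° − 26·3.238 = 98.3; c'Δl = 48.89; W sinα = 74.1
Slice 5: Δl = 1.8/cos32.6° = 2.137 m; N'_5 = 72·cos32.6° − 18·2.137 = 22.2; c'Δl = 32.26; W sinα = 38.8
Slice 6: Δl = 1.5/cos40.5° = 1.973 m; N'_6 = 21·cos40.5° − 2·1.973 = 12.0; c'Δl = 29.79; W sinα = 13.6
Σc'Δl = 213.0 kN/m; ΣN' = 376.4 kN/m; ΣW sinα = 164.7 kN/m
Resisting = 213.0 + 376.4·tan24.4° = 213.0 + 170.7 = 383.7 kN/m
FS = 383.7 / 164.7 = 2.329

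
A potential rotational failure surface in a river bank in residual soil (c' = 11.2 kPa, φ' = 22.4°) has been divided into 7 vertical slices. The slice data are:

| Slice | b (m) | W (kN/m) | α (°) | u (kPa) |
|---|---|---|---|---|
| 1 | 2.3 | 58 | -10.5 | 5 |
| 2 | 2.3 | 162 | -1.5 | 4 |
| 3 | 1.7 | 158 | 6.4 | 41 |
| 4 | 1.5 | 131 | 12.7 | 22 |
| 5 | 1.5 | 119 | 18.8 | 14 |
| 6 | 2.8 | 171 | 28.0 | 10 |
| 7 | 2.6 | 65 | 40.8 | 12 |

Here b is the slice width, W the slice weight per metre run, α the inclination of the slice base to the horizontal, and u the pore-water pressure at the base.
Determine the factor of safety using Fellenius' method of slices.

Ordinary method of slices: FS = Σ[c'·Δl_i + (W_i cosα_i − u_i·Δl_i)·tanφ'] / Σ W_i sinα_i, with Δl_i = b_i / cosα_i.
Slice 1: Δl = 2.3/cos(-10.5°) = 2.339 m; N'_1 = 58·cos(-10.5°) − 5·2.339 = 45.3; c'Δl = 26.20; W sinα = -10.6
Slice 2: Δl = 2.3/cos(-1.5°) = 2.301 m; N'_2 = 162·cos(-1.5°) − 4·2.301 = 152.7; c'Δl = 25.77; W sinα = -4.2
Slice 3: Δl = 1.7/cos6.4° = 1.711 m; N'_3 = 158·cos6.4° − 41·1.711 = 86.9; c'Δl = 19.16; W sinα = 17.6
Slice 4: Δl = 1.5/cos12.7° = 1.538 m; N'_4 = 131·cos12.7° − 22·1.538 = 94.0; c'Δl = 17.22; W sinα = 28.8
Slice 5: Δl = 1.5/cos18.8° = 1.585 m; N'_5 = 119·cos18.8° − 14·1.585 = 90.5; c'Δl = 17.75; W sinα = 38.3
Slice 6: Δl = 2.8/cos28.0° = 3.171 m; N'_6 = 171·cos28.0° − 10·3.171 = 119.3; c'Δl = 35.52; W sinα = 80.3
Slice 7: Δl = 2.6/cos40.8° = 3.435 m; N'_7 = 65·cos40.8° − 12·3.435 = 8.0; c'Δl = 38.47; W sinα = 42.5
Σc'Δl = 180.1 kN/m; ΣN' = 596.6 kN/m; ΣW sinα = 192.7 kN/m
Resisting = 180.1 + 596.6·tan22.4° = 180.1 + 245.9 = 426.0 kN/m
FS = 426.0 / 192.7 = 2.211

FS = 2.21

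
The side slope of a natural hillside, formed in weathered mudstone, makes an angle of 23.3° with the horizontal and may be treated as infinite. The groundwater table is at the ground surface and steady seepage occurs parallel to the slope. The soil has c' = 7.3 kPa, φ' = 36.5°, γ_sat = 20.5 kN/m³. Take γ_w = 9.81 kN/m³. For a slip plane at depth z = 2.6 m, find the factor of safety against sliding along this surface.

FS = 1.27

With seepage parallel to the slope and the water table at the surface, the effective normal stress on the slip plane uses the buoyant unit weight γ' = γ_sat − γ_w while the driving shear stress uses γ_sat:
FS = [c' + γ' z cos²β tanφ'] / [γ_sat z sinβ cosβ]
γ' = 20.5 − 9.81 = 10.69 kN/m³
Numerator = 7.3 + 10.69·2.6·cos²23.3°·tan36.5° = 7.3 + 10.69·2.6·0.8435·0.7400 = 24.649 kPa
Denominator = 20.5·2.6·sin23.3°·cos23.3° = 20.5·2.6·0.3955·0.9184 = 19.363 kPa
FS = 24.649 / 19.363 = 1.273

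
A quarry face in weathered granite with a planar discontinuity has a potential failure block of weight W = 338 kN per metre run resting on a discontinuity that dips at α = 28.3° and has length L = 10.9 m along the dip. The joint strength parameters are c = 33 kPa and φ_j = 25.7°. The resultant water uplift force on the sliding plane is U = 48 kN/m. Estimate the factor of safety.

Resolving the block weight along and normal to the plane and applying the Mohr–Coulomb strength on the joint:
N' = W cosα − U = 338·cos28.3° − 48 = 249.6 kN/m
Driving force T = W sinα = 338·sin28.3° = 160.2 kN/m
Resisting force R = c·L + N'·tanφ_j = 33·10.9 + 249.6·tan25.7° = 359.7 + 120.1 = 479.8 kN/m
FS = R / T = 479.8 / 160.2 = 2.994

FS = 2.99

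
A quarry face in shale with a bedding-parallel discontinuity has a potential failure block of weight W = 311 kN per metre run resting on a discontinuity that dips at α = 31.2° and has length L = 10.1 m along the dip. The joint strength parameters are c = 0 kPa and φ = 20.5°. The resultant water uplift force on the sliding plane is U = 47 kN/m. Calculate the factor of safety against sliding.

FS = 0.51

Resolving the block weight along and normal to the plane and applying the Mohr–Coulomb strength on the joint:
N' = W cosα − U = 311·cos31.2° − 47 = 219.0 kN/m
Driving force T = W sinα = 311·sin31.2° = 161.1 kN/m
Resisting force R = c·L + N'·tanφ = 0·10.1 + 219.0·tan20.5° = 0.0 + 81.9 = 81.9 kN/m
FS = R / T = 81.9 / 161.1 = 0.508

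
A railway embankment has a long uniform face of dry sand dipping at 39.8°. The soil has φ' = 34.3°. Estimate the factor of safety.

FS = 0.82

For a dry cohesionless infinite slope the factor of safety is FS = tanφ' / tanβ.
FS = tan34.3° / tan39.8° = 0.6822 / 0.8332 = 0.819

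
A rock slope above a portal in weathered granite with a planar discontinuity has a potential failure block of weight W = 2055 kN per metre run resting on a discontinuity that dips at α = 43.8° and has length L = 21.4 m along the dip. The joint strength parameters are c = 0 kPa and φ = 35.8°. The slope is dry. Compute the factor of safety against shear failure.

FS = 0.75

Resolving the block weight along and normal to the plane and applying the Mohr–Coulomb strength on the joint:
N' = W cosα = 2055·cos43.8° = 1483.2 kN/m
Driving force T = W sinα = 2055·sin43.8° = 1422.4 kN/m
Resisting force R = c·L + N'·tanφ = 0·21.4 + 1483.2·tan35.8° = 0.0 + 1069.7 = 1069.7 kN/m
FS = R / T = 1069.7 / 1422.4 = 0.752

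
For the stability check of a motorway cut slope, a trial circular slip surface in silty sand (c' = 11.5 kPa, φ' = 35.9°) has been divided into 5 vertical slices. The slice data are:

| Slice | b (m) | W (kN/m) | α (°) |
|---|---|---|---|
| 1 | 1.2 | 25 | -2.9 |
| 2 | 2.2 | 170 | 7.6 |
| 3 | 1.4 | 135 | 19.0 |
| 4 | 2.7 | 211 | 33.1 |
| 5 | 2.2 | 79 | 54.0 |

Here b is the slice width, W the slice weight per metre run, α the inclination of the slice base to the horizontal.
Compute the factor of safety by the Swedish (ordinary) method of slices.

Ordinary method of slices: FS = Σ[c'·Δl_i + (W_i cosα_i)·tanφ'] / Σ W_i sinα_i, with Δl_i = b_i / cosα_i.
Slice 1: Δl = 1.2/cos(-2.9°) = 1.202 m; N'_1 = 25·cos(-2.9°) = 25.0; c'Δl = 13.82; W sinα = -1.3
Slice 2: Δl = 2.2/cos7.6° = 2.219 m; N'_2 = 170·cos7.6° = 168.5; c'Δl = 25.52; W sinα = 22.5
Slice 3: Δl = 1.4/cos19.0° = 1.481 m; N'_3 = 135·cos19.0° = 127.6; c'Δl = 17.03; W sinα = 44.0
Slice 4: Δl = 2.7/cos33.1° = 3.223 m; N'_4 = 211·cos33.1° = 176.8; c'Δl = 37.06; W sinα = 115.2
Slice 5: Δl = 2.2/cos54.0° = 3.743 m; N'_5 = 79·cos54.0° = 46.4; c'Δl = 43.04; W sinα = 63.9
Σc'Δl = 136.5 kN/m; ΣN' = 544.3 kN/m; ΣW sinα = 244.3 kN/m
Resisting = 136.5 + 544.3·tan35.9° = 136.5 + 394.0 = 530.5 kN/m
FS = 530.5 / 244.3 = 2.171

FS = 2.17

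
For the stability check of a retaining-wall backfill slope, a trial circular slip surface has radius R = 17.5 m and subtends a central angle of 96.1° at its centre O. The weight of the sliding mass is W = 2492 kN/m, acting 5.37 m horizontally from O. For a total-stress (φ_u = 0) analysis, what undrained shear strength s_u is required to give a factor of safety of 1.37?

FS = s_u·L_a·R / (W·d), so s_u = FS·W·d / (L_a·R).
Arc length L_a = R·θ = 17.5·(96.1°·π/180) = 17.5·1.6773 = 29.35 m
s_u = 1.37·2492·5.37 / (29.35·17.5) = 18333.4 / 513.66 = 35.69 kPa

s_u = 35.7 kPa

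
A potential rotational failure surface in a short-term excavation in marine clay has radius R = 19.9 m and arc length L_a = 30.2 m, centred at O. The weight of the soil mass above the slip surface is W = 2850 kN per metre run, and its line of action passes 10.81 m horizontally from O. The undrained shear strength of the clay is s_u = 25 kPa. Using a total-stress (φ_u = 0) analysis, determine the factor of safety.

Taking moments about the centre O, the resisting moment is provided by the undrained shear strength acting along the arc:
M_R = s_u·L_a·R = 25·30.20·19.9 = 15024.5 kN·m/m
M_D = W·d = 2850·10.81 = 30808.5 kN·m/m
FS = M_R / M_D = 15024.5 / 30808.5 = 0.488

FS = 0.49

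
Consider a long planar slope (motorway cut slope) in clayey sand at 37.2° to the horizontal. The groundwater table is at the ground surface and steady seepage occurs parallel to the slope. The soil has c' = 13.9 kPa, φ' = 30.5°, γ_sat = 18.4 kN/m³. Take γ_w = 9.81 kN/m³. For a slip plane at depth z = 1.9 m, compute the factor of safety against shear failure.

FS = 1.19

With seepage parallel to the slope and the water table at the surface, the effective normal stress on the slip plane uses the buoyant unit weight γ' = γ_sat − γ_w while the driving shear stress uses γ_sat:
FS = [c' + γ' z cos²β tanφ'] / [γ_sat z sinβ cosβ]
γ' = 18.4 − 9.81 = 8.59 kN/m³
Numerator = 13.9 + 8.59·1.9·cos²37.2°·tan30.5° = 13.9 + 8.59·1.9·0.6345·0.5890 = 20.000 kPa
Denominator = 18.4·1.9·sin37.2°·cos37.2° = 18.4·1.9·0.6046·0.7965 = 16.836 kPa
FS = 20.000 / 16.836 = 1.188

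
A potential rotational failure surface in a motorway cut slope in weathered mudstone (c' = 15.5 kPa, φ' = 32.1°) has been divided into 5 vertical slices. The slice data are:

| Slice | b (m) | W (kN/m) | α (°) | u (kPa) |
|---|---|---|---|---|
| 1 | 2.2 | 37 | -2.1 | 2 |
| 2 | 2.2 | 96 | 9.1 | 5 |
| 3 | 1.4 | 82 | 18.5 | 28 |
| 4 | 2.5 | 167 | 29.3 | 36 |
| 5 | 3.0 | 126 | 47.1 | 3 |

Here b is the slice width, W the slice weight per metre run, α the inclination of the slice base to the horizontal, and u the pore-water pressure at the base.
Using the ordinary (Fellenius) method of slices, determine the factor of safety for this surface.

Ordinary method of slices: FS = Σ[c'·Δl_i + (W_i cosα_i − u_i·Δl_i)·tanφ'] / Σ W_i sinα_i, with Δl_i = b_i / cosα_i.
Slice 1: Δl = 2.2/cos(-2.1°) = 2.201 m; N'_1 = 37·cos(-2.1°) − 2·2.201 = 32.6; c'Δl = 34.12; W sinα = -1.4
Slice 2: Δl = 2.2/cos9.1° = 2.228 m; N'_2 = 96·cos9.1° − 5·2.228 = 83.7; c'Δl = 34.53; W sinα = 15.2
Slice 3: Δl = 1.4/cos18.5° = 1.476 m; N'_3 = 82·cos18.5° − 28·1.476 = 36.4; c'Δl = 22.88; W sinα = 26.0
Slice 4: Δl = 2.5/cos29.3° = 2.867 m; N'_4 = 167·cos29.3° − 36·2.867 = 42.4; c'Δl = 44.43; W sinα = 81.7
Slice 5: Δl = 3.0/cos47.1° = 4.407 m; N'_5 = 126·cos47.1° − 3·4.407 = 72.5; c'Δl = 68.31; W sinα = 92.3
Σc'Δl = 204.3 kN/m; ΣN' = 267.6 kN/m; ΣW sinα = 213.9 kN/m
Resisting = 204.3 + 267.6·tan32.1° = 204.3 + 167.9 = 372.2 kN/m
FS = 372.2 / 213.9 = 1.740

FS = 1.74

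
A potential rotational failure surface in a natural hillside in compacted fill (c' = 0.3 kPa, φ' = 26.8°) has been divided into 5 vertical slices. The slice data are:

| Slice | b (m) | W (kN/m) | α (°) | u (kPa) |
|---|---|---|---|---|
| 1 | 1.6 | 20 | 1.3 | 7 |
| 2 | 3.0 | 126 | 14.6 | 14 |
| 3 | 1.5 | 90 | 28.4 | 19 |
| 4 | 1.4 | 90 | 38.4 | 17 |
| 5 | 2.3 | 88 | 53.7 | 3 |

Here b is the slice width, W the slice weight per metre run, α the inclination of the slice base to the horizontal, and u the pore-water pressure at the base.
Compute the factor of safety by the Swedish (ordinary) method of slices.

FS = 0.56

Ordinary method of slices: FS = Σ[c'·Δl_i + (W_i cosα_i − u_i·Δl_i)·tanφ'] / Σ W_i sinα_i, with Δl_i = b_i / cosα_i.
Slice 1: Δl = 1.6/cos1.3° = 1.600 m; N'_1 = 20·cos1.3° − 7·1.600 = 8.8; c'Δl = 0.48; W sinα = 0.5
Slice 2: Δl = 3.0/cos14.6° = 3.100 m; N'_2 = 126·cos14.6° − 14·3.100 = 78.5; c'Δl = 0.93; W sinα = 31.8
Slice 3: Δl = 1.5/cos28.4° = 1.705 m; N'_3 = 90·cos28.4° − 19·1.705 = 46.8; c'Δl = 0.51; W sinα = 42.8
Slice 4: Δl = 1.4/cos38.4° = 1.786 m; N'_4 = 90·cos38.4° − 17·1.786 = 40.2; c'Δl = 0.54; W sinα = 55.9
Slice 5: Δl = 2.3/cos53.7° = 3.885 m; N'_5 = 88·cos53.7° − 3·3.885 = 40.4; c'Δl = 1.17; W sinα = 70.9
Σc'Δl = 3.6 kN/m; ΣN' = 214.7 kN/m; ΣW sinα = 201.8 kN/m
Resisting = 3.6 + 214.7·tan26.8° = 3.6 + 108.5 = 112.1 kN/m
FS = 112.1 / 201.8 = 0.555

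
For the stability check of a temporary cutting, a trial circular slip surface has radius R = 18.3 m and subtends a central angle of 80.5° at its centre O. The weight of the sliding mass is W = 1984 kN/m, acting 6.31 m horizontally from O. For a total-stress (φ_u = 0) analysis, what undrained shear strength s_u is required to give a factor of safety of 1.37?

FS = s_u·L_a·R / (W·d), so s_u = FS·W·d / (L_a·R).
Arc length L_a = R·θ = 18.3·(80.5°·π/180) = 18.3·1.4050 = 25.71 m
s_u = 1.37·1984·6.31 / (25.71·18.3) = 17151.1 / 470.52 = 36.45 kPa

s_u = 36.5 kPa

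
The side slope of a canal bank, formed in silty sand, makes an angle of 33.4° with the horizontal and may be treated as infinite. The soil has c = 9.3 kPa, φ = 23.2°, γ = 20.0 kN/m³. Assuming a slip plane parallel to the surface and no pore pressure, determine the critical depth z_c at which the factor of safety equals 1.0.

Setting FS = 1.00 in FS = [c + γz cos²β tanφ] / [γz sinβ cosβ] and solving for z:
z = c / [γ cosβ (FS·sinβ − cosβ·tanφ)]
  = 9.3 / [20.0·cos33.4°·(1.00·sin33.4° − cos33.4°·tan23.2°)]
  = 9.3 / [20.0·0.8348·(1.00·0.5505 − 0.8348·0.4286)]
  = 9.3 / 3.2169 = 2.891 m

z_c = 2.89 m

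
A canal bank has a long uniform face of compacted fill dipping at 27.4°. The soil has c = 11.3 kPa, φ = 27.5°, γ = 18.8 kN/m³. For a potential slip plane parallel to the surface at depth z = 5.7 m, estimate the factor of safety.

FS = 1.26

For an infinite slope with a slip plane parallel to the surface (no pore pressure): FS = [c + γz cos²β tanφ] / [γz sinβ cosβ].
γz = 18.8·5.7 = 107.16 kN/m²
Numerator = 11.3 + 107.16·cos²27.4°·tan27.5° = 11.3 + 107.16·0.7882·0.5206 = 55.270 kPa
Denominator = 107.16·sin27.4°·cos27.4° = 107.16·0.4602·0.8878 = 43.783 kPa
FS = 55.270 / 43.783 = 1.262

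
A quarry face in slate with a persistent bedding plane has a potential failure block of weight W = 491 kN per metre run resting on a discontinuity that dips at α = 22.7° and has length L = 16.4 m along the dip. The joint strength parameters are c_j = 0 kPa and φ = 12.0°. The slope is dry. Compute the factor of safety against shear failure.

Resolving the block weight along and normal to the plane and applying the Mohr–Coulomb strength on the joint:
N' = W cosα = 491·cos22.7° = 453.0 kN/m
Driving force T = W sinα = 491·sin22.7° = 189.5 kN/m
Resisting force R = c_j·L + N'·tanφ = 0·16.4 + 453.0·tan12.0° = 0.0 + 96.3 = 96.3 kN/m
FS = R / T = 96.3 / 189.5 = 0.508

FS = 0.51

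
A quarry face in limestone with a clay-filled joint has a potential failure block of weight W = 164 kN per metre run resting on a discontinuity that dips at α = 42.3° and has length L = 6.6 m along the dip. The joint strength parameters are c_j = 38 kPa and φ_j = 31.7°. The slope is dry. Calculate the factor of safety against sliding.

FS = 2.95

Resolving the block weight along and normal to the plane and applying the Mohr–Coulomb strength on the joint:
N' = W cosα = 164·cos42.3° = 121.3 kN/m
Driving force T = W sinα = 164·sin42.3° = 110.4 kN/m
Resisting force R = c_j·L + N'·tanφ_j = 38·6.6 + 121.3·tan31.7° = 250.8 + 74.9 = 325.7 kN/m
FS = R / T = 325.7 / 110.4 = 2.951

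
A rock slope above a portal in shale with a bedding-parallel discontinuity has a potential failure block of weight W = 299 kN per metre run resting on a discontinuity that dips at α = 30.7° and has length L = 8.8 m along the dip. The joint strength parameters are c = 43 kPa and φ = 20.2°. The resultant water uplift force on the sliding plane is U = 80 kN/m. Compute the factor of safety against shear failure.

Resolving the block weight along and normal to the plane and applying the Mohr–Coulomb strength on the joint:
N' = W cosα − U = 299·cos30.7° − 80 = 177.1 kN/m
Driving force T = W sinα = 299·sin30.7° = 152.7 kN/m
Resisting force R = c·L + N'·tanφ = 43·8.8 + 177.1·tan20.2° = 378.4 + 65.2 = 443.6 kN/m
FS = R / T = 443.6 / 152.7 = 2.906

FS = 2.91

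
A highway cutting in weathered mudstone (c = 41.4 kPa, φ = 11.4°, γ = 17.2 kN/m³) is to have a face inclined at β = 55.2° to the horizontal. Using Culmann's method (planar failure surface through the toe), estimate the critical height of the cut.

Culmann's analysis gives the critical failure plane at α_cr = (β + φ)/2 = (55.2 + 11.4)/2 = 33.3°, and the critical height
H_c = (4c/γ) · sinβ cosφ / [1 − cos(β − φ)]
    = (4·41.4/17.2) · sin55.2°·cos11.4° / [1 − cos(43.8°)]
    = 9.628 · 0.8211·0.9803 / [1 − 0.7218]
    = 9.628 · 0.8049 / 0.2782
    = 27.85 m

H_c = 27.85 m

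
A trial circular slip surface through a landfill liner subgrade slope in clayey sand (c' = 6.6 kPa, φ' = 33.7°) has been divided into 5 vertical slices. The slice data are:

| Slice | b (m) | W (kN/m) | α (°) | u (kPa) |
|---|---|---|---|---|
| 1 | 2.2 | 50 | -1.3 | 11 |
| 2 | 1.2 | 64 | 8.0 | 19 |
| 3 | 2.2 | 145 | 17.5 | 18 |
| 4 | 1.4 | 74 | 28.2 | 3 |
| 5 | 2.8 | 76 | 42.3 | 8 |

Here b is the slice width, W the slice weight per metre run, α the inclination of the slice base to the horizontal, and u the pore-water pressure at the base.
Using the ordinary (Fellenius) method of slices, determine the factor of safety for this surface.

FS = 1.74

Ordinary method of slices: FS = Σ[c'·Δl_i + (W_i cosα_i − u_i·Δl_i)·tanφ'] / Σ W_i sinα_i, with Δl_i = b_i / cosα_i.
Slice 1: Δl = 2.2/cos(-1.3°) = 2.201 m; N'_1 = 50·cos(-1.3°) − 11·2.201 = 25.8; c'Δl = 14.52; W sinα = -1.1
Slice 2: Δl = 1.2/cos8.0° = 1.212 m; N'_2 = 64·cos8.0° − 19·1.212 = 40.4; c'Δl = 8.00; W sinα = 8.9
Slice 3: Δl = 2.2/cos17.5° = 2.307 m; N'_3 = 145·cos17.5° − 18·2.307 = 96.8; c'Δl = 15.22; W sinα = 43.6
Slice 4: Δl = 1.4/cos28.2° = 1.589 m; N'_4 = 74·cos28.2° − 3·1.589 = 60.5; c'Δl = 10.48; W sinα = 35.0
Slice 5: Δl = 2.8/cos42.3° = 3.786 m; N'_5 = 76·cos42.3° − 8·3.786 = 25.9; c'Δl = 24.99; W sinα = 51.1
Σc'Δl = 73.2 kN/m; ΣN' = 249.3 kN/m; ΣW sinα = 137.5 kN/m
Resisting = 73.2 + 249.3·tan33.7° = 73.2 + 166.2 = 239.5 kN/m
FS = 239.5 / 137.5 = 1.742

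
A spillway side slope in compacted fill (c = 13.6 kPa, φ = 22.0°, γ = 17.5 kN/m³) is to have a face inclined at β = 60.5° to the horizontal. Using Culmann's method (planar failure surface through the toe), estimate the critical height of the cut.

Culmann's analysis gives the critical failure plane at α_cr = (β + φ)/2 = (60.5 + 22.0)/2 = 41.2°, and the critical height
H_c = (4c/γ) · sinβ cosφ / [1 − cos(β − φ)]
    = (4·13.6/17.5) · sin60.5°·cos22.0° / [1 − cos(38.5°)]
    = 3.109 · 0.8704·0.9272 / [1 − 0.7826]
    = 3.109 · 0.8070 / 0.2174
    = 11.54 m

H_c = 11.54 m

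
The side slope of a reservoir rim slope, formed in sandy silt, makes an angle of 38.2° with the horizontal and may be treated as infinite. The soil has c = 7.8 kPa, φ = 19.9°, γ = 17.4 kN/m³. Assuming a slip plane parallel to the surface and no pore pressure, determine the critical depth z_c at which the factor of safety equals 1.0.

Setting FS = 1.00 in FS = [c + γz cos²β tanφ] / [γz sinβ cosβ] and solving for z:
z = c / [γ cosβ (FS·sinβ − cosβ·tanφ)]
  = 7.8 / [17.4·cos38.2°·(1.00·sin38.2° − cos38.2°·tan19.9°)]
  = 7.8 / [17.4·0.7859·(1.00·0.6184 − 0.7859·0.3620)]
  = 7.8 / 4.5662 = 1.708 m

z_c = 1.71 m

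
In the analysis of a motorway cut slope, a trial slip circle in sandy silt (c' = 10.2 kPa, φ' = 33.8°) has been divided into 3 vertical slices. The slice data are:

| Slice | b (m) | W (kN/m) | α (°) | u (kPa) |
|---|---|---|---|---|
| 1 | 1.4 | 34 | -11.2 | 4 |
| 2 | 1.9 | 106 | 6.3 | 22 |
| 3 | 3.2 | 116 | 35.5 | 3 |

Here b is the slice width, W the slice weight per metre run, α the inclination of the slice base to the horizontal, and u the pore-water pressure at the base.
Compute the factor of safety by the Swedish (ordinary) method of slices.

Ordinary method of slices: FS = Σ[c'·Δl_i + (W_i cosα_i − u_i·Δl_i)·tanφ'] / Σ W_i sinα_i, with Δl_i = b_i / cosα_i.
Slice 1: Δl = 1.4/cos(-11.2°) = 1.427 m; N'_1 = 34·cos(-11.2°) − 4·1.427 = 27.6; c'Δl = 14.56; W sinα = -6.6
Slice 2: Δl = 1.9/cos6.3° = 1.912 m; N'_2 = 106·cos6.3° − 22·1.912 = 63.3; c'Δl = 19.50; W sinα = 11.6
Slice 3: Δl = 3.2/cos35.5° = 3.931 m; N'_3 = 116·cos35.5° − 3·3.931 = 82.6; c'Δl = 40.09; W sinα = 67.4
Σc'Δl = 74.1 kN/m; ΣN' = 173.6 kN/m; ΣW sinα = 72.4 kN/m
Resisting = 74.1 + 173.6·tan33.8° = 74.1 + 116.2 = 190.4 kN/m
FS = 190.4 / 72.4 = 2.630

FS = 2.63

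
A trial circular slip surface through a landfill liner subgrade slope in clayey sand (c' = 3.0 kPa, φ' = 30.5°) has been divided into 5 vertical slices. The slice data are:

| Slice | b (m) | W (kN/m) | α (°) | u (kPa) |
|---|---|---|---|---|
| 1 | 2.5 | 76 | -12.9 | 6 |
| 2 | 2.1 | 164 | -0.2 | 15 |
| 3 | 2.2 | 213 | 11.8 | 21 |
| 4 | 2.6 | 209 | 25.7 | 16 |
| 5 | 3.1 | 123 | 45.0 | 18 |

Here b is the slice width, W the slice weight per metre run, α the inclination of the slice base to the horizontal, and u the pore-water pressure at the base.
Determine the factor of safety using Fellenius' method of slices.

FS = 1.66

Ordinary method of slices: FS = Σ[c'·Δl_i + (W_i cosα_i − u_i·Δl_i)·tanφ'] / Σ W_i sinα_i, with Δl_i = b_i / cosα_i.
Slice 1: Δl = 2.5/cos(-12.9°) = 2.565 m; N'_1 = 76·cos(-12.9°) − 6·2.565 = 58.7; c'Δl = 7.69; W sinα = -17.0
Slice 2: Δl = 2.1/cos(-0.2°) = 2.100 m; N'_2 = 164·cos(-0.2°) − 15·2.100 = 132.5; c'Δl = 6.30; W sinα = -0.6
Slice 3: Δl = 2.2/cos11.8° = 2.247 m; N'_3 = 213·cos11.8° − 21·2.247 = 161.3; c'Δl = 6.74; W sinα = 43.6
Slice 4: Δl = 2.6/cos25.7° = 2.885 m; N'_4 = 209·cos25.7° − 16·2.885 = 142.2; c'Δl = 8.66; W sinα = 90.6
Slice 5: Δl = 3.1/cos45.0° = 4.384 m; N'_5 = 123·cos45.0° − 18·4.384 = 8.1; c'Δl = 13.15; W sinα = 87.0
Σc'Δl = 42.5 kN/m; ΣN' = 502.7 kN/m; ΣW sinα = 203.6 kN/m
Resisting = 42.5 + 502.7·tan30.5° = 42.5 + 296.1 = 338.7 kN/m
FS = 338.7 / 203.6 = 1.663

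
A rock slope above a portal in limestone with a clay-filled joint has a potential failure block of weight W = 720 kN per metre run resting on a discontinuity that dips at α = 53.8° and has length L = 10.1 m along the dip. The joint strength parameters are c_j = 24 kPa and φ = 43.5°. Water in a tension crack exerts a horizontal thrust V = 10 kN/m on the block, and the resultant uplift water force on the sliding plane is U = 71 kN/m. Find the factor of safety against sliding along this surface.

Resolving the block weight along and normal to the plane and applying the Mohr–Coulomb strength on the joint:
N' = W cosα − U − V sinα = 720·cos53.8° − 71 − 10·sin53.8° = 346.2 kN/m
Driving force T = W sinα + V cosα = 720·sin53.8° + 10·cos53.8° = 586.9 kN/m
Resisting force R = c_j·L + N'·tanφ = 24·10.1 + 346.2·tan43.5° = 242.4 + 328.5 = 570.9 kN/m
FS = R / T = 570.9 / 586.9 = 0.973

FS = 0.97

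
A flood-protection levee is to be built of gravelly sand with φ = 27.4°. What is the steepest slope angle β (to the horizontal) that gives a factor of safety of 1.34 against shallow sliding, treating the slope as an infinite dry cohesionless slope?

For an infinite dry cohesionless slope FS = tanφ/tanβ, so tanβ = tanφ / FS.
tanβ = tan27.4° / 1.34 = 0.5184 / 1.34 = 0.3868
β = arctan(0.3868) = 21.15°

β = 21.1°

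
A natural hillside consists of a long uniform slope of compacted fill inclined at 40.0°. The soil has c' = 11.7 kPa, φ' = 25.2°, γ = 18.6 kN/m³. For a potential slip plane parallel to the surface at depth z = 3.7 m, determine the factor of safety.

FS = 0.91

For an infinite slope with a slip plane parallel to the surface (no pore pressure): FS = [c' + γz cos²β tanφ'] / [γz sinβ cosβ].
γz = 18.6·3.7 = 68.82 kN/m²
Numerator = 11.7 + 68.82·cos²40.0°·tan25.2° = 11.7 + 68.82·0.5868·0.4706 = 30.704 kPa
Denominator = 68.82·sin40.0°·cos40.0° = 68.82·0.6428·0.7660 = 33.887 kPa
FS = 30.704 / 33.887 = 0.906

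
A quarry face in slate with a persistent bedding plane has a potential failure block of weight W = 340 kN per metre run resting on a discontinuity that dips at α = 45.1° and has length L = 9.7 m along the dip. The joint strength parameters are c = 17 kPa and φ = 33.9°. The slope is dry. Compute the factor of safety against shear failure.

Resolving the block weight along and normal to the plane and applying the Mohr–Coulomb strength on the joint:
N' = W cosα = 340·cos45.1° = 240.0 kN/m
Driving force T = W sinα = 340·sin45.1° = 240.8 kN/m
Resisting force R = c·L + N'·tanφ = 17·9.7 + 240.0·tan33.9° = 164.9 + 161.3 = 326.2 kN/m
FS = R / T = 326.2 / 240.8 = 1.354

FS = 1.35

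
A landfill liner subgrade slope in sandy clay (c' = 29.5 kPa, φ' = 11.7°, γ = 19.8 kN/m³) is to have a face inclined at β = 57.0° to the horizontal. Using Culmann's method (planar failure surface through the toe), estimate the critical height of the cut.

H_c = 16.50 m

Culmann's analysis gives the critical failure plane at α_cr = (β + φ')/2 = (57.0 + 11.7)/2 = 34.4°, and the critical height
H_c = (4c'/γ) · sinβ cosφ' / [1 − cos(β − φ')]
    = (4·29.5/19.8) · sin57.0°·cos11.7° / [1 − cos(45.3°)]
    = 5.960 · 0.8387·0.9792 / [1 − 0.7034]
    = 5.960 · 0.8212 / 0.2966
    = 16.50 m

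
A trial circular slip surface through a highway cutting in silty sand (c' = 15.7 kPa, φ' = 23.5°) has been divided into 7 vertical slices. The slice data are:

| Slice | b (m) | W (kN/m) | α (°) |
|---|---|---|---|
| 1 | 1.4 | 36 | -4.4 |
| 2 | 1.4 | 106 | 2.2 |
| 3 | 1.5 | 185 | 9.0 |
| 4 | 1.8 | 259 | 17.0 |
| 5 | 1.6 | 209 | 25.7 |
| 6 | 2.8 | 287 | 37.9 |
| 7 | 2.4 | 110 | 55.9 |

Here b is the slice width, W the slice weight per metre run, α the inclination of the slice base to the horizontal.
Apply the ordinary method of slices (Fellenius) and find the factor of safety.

Ordinary method of slices: FS = Σ[c'·Δl_i + (W_i cosα_i)·tanφ'] / Σ W_i sinα_i, with Δl_i = b_i / cosα_i.
Slice 1: Δl = 1.4/cos(-4.4°) = 1.404 m; N'_1 = 36·cos(-4.4°) = 35.9; c'Δl = 22.04; W sinα = -2.8
Slice 2: Δl = 1.4/cos2.2° = 1.401 m; N'_2 = 106·cos2.2° = 105.9; c'Δl = 22.00; W sinα = 4.1
Slice 3: Δl = 1.5/cos9.0° = 1.519 m; N'_3 = 185·cos9.0° = 182.7; c'Δl = 23.84; W sinα = 28.9
Slice 4: Δl = 1.8/cos17.0° = 1.882 m; N'_4 = 259·cos17.0° = 247.7; c'Δl = 29.55; W sinα = 75.7
Slice 5: Δl = 1.6/cos25.7° = 1.776 m; N'_5 = 209·cos25.7° = 188.3; c'Δl = 27.88; W sinα = 90.6
Slice 6: Δl = 2.8/cos37.9° = 3.548 m; N'_6 = 287·cos37.9° = 226.5; c'Δl = 55.71; W sinα = 176.3
Slice 7: Δl = 2.4/cos55.9° = 4.281 m; N'_7 = 110·cos55.9° = 61.7; c'Δl = 67.21; W sinα = 91.1
Σc'Δl = 248.2 kN/m; ΣN' = 1048.7 kN/m; ΣW sinα = 464.0 kN/m
Resisting = 248.2 + 1048.7·tan23.5° = 248.2 + 456.0 = 704.2 kN/m
FS = 704.2 / 464.0 = 1.518

FS = 1.52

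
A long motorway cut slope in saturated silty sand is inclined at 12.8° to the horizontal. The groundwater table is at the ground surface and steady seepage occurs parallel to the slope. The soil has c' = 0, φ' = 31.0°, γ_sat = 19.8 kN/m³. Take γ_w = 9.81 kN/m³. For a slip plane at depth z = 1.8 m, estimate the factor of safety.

With seepage parallel to the slope and the water table at the surface, the effective normal stress on the slip plane uses the buoyant unit weight γ' = γ_sat − γ_w while the driving shear stress uses γ_sat:
FS = [c' + γ' z cos²β tanφ'] / [γ_sat z sinβ cosβ]
(For c' = 0 this reduces to FS = (γ'/γ_sat)·tanφ'/tanβ.)
γ' = 19.8 − 9.81 = 9.99 kN/m³
Numerator = 0.0 + 9.99·1.8·cos²12.8°·tan31.0° = 0.0 + 9.99·1.8·0.9509·0.6009 = 10.274 kPa
Denominator = 19.8·1.8·sin12.8°·cos12.8° = 19.8·1.8·0.2215·0.9751 = 7.700 kPa
FS = 10.274 / 7.700 = 1.334

FS = 1.33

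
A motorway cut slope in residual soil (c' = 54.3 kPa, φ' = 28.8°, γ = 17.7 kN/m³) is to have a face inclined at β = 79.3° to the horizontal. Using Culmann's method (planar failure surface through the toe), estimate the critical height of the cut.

Culmann's analysis gives the critical failure plane at α_cr = (β + φ')/2 = (79.3 + 28.8)/2 = 54.0°, and the critical height
H_c = (4c'/γ) · sinβ cosφ' / [1 − cos(β − φ')]
    = (4·54.3/17.7) · sin79.3°·cos28.8° / [1 − cos(50.5°)]
    = 12.271 · 0.9826·0.8763 / [1 − 0.6361]
    = 12.271 · 0.8611 / 0.3639
    = 29.03 m

H_c = 29.03 m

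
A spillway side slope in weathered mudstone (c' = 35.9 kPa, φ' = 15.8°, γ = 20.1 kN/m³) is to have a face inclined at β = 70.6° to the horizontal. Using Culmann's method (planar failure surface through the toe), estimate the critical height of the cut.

H_c = 15.31 m

Culmann's analysis gives the critical failure plane at α_cr = (β + φ')/2 = (70.6 + 15.8)/2 = 43.2°, and the critical height
H_c = (4c'/γ) · sinβ cosφ' / [1 − cos(β − φ')]
    = (4·35.9/20.1) · sin70.6°·cos15.8° / [1 − cos(54.8°)]
    = 7.144 · 0.9432·0.9622 / [1 − 0.5764]
    = 7.144 · 0.9076 / 0.4236
    = 15.31 m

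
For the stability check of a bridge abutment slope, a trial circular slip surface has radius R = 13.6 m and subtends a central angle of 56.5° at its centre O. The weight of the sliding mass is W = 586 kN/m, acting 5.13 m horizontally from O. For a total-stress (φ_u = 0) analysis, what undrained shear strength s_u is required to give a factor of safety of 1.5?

s_u = 24.7 kPa

FS = s_u·L_a·R / (W·d), so s_u = FS·W·d / (L_a·R).
Arc length L_a = R·θ = 13.6·(56.5°·π/180) = 13.6·0.9861 = 13.41 m
s_u = 1.5·586·5.13 / (13.41·13.6) = 4509.3 / 182.39 = 24.72 kPa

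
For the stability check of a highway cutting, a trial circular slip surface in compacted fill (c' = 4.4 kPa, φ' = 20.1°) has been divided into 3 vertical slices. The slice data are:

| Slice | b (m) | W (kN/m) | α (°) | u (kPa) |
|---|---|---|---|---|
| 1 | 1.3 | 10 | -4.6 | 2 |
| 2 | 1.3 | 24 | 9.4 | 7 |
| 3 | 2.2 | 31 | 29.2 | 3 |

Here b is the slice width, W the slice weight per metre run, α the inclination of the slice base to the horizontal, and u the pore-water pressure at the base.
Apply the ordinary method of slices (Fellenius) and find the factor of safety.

FS = 2.07

Ordinary method of slices: FS = Σ[c'·Δl_i + (W_i cosα_i − u_i·Δl_i)·tanφ'] / Σ W_i sinα_i, with Δl_i = b_i / cosα_i.
Slice 1: Δl = 1.3/cos(-4.6°) = 1.304 m; N'_1 = 10·cos(-4.6°) − 2·1.304 = 7.4; c'Δl = 5.74; W sinα = -0.8
Slice 2: Δl = 1.3/cos9.4° = 1.318 m; N'_2 = 24·cos9.4° − 7·1.318 = 14.5; c'Δl = 5.80; W sinα = 3.9
Slice 3: Δl = 2.2/cos29.2° = 2.520 m; N'_3 = 31·cos29.2° − 3·2.520 = 19.5; c'Δl = 11.09; W sinα = 15.1
Σc'Δl = 22.6 kN/m; ΣN' = 41.3 kN/m; ΣW sinα = 18.2 kN/m
Resisting = 22.6 + 41.3·tan20.1° = 22.6 + 15.1 = 37.7 kN/m
FS = 37.7 / 18.2 = 2.069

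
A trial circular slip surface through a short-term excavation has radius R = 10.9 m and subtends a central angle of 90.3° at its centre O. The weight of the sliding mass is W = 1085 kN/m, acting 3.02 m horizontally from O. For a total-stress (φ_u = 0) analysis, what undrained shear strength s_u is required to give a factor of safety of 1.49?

FS = s_u·L_a·R / (W·d), so s_u = FS·W·d / (L_a·R).
Arc length L_a = R·θ = 10.9·(90.3°·π/180) = 10.9·1.5760 = 17.18 m
s_u = 1.49·1085·3.02 / (17.18·10.9) = 4882.3 / 187.25 = 26.07 kPa

s_u = 26.1 kPa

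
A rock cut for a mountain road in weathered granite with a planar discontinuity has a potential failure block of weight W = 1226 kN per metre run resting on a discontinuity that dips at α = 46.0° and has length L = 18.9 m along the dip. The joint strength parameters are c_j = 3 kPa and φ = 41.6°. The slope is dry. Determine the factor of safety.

Resolving the block weight along and normal to the plane and applying the Mohr–Coulomb strength on the joint:
N' = W cosα = 1226·cos46.0° = 851.7 kN/m
Driving force T = W sinα = 1226·sin46.0° = 881.9 kN/m
Resisting force R = c_j·L + N'·tanφ = 3·18.9 + 851.7·tan41.6° = 56.7 + 756.1 = 812.8 kN/m
FS = R / T = 812.8 / 881.9 = 0.922

FS = 0.92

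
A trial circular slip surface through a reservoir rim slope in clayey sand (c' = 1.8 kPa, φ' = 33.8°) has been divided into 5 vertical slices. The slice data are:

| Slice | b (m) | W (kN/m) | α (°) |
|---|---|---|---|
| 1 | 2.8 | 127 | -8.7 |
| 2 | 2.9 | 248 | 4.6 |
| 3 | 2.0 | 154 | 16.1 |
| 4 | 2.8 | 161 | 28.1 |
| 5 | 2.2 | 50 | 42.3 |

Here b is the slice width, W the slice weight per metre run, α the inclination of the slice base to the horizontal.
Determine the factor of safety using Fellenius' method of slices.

FS = 3.23

Ordinary method of slices: FS = Σ[c'·Δl_i + (W_i cosα_i)·tanφ'] / Σ W_i sinα_i, with Δl_i = b_i / cosα_i.
Slice 1: Δl = 2.8/cos(-8.7°) = 2.833 m; N'_1 = 127·cos(-8.7°) = 125.5; c'Δl = 5.10; W sinα = -19.2
Slice 2: Δl = 2.9/cos4.6° = 2.909 m; N'_2 = 248·cos4.6° = 247.2; c'Δl = 5.24; W sinα = 19.9
Slice 3: Δl = 2.0/cos16.1° = 2.082 m; N'_3 = 154·cos16.1° = 148.0; c'Δl = 3.75; W sinα = 42.7
Slice 4: Δl = 2.8/cos28.1° = 3.174 m; N'_4 = 161·cos28.1° = 142.0; c'Δl = 5.71; W sinα = 75.8
Slice 5: Δl = 2.2/cos42.3° = 2.974 m; N'_5 = 50·cos42.3° = 37.0; c'Δl = 5.35; W sinα = 33.7
Σc'Δl = 25.1 kN/m; ΣN' = 699.7 kN/m; ΣW sinα = 152.9 kN/m
Resisting = 25.1 + 699.7·tan33.8° = 25.1 + 468.4 = 493.6 kN/m
FS = 493.6 / 152.9 = 3.229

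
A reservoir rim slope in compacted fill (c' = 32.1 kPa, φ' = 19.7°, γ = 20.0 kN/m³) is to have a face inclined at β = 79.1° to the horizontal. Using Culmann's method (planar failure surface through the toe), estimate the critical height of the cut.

Culmann's analysis gives the critical failure plane at α_cr = (β + φ')/2 = (79.1 + 19.7)/2 = 49.4°, and the critical height
H_c = (4c'/γ) · sinβ cosφ' / [1 − cos(β − φ')]
    = (4·32.1/20.0) · sin79.1°·cos19.7° / [1 − cos(59.4°)]
    = 6.420 · 0.9820·0.9415 / [1 − 0.5090]
    = 6.420 · 0.9245 / 0.4910
    = 12.09 m

H_c = 12.09 m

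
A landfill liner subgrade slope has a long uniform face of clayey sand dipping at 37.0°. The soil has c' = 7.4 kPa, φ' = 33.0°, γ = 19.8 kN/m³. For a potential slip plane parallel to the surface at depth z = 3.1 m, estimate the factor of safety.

For an infinite slope with a slip plane parallel to the surface (no pore pressure): FS = [c' + γz cos²β tanφ'] / [γz sinβ cosβ].
γz = 19.8·3.1 = 61.38 kN/m²
Numerator = 7.4 + 61.38·cos²37.0°·tan33.0° = 7.4 + 61.38·0.6378·0.6494 = 32.824 kPa
Denominator = 61.38·sin37.0°·cos37.0° = 61.38·0.6018·0.7986 = 29.501 kPa
FS = 32.824 / 29.501 = 1.113

FS = 1.11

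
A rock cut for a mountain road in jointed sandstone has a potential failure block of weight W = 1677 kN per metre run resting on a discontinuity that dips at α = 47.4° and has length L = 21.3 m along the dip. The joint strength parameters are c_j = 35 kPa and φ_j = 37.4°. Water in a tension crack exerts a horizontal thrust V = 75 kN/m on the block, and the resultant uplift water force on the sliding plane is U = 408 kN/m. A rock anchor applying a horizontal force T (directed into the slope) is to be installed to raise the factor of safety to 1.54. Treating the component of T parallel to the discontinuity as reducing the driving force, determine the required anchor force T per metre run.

T = 449 kN/m

Resolving forces along and normal to the sliding plane, with the horizontal anchor force T adding T·sinα to the effective normal force and T·cosα acting up the plane against the driving force:
FS = [c_jL + (W cosα − U − V sinα + T sinα) tanφ_j] / [W sinα + V cosα − T cosα]
Without the anchor: N' = 671.9 kN/m, driving T_d = 1285.2 kN/m, resisting R = 35·21.3 + 671.9·tan37.4° = 1259.2 kN/m, FS = 0.98.
Setting FS = 1.54 and solving for T:
1.54·(1285.2 − T cos47.4°) = 1259.2 + T sin47.4°·tan37.4°
T·(sin47.4°·tan37.4° + 1.54·cos47.4°) = 1.54·1285.2 − 1259.2
T·(0.7361·0.7646 + 1.54·0.6769) = 1979.2 − 1259.2 = 720.0
T·1.6052 = 720.0
T = 448.5 kN/m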